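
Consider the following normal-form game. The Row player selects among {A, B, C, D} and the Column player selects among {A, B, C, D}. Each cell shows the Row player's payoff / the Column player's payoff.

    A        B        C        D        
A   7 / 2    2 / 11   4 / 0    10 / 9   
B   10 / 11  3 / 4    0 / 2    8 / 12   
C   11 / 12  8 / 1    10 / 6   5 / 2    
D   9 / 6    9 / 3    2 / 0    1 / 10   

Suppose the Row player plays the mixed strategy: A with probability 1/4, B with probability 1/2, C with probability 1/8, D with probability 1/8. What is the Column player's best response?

D

Compute the Column player's expected payoff from each pure strategy against the given mix.
A: (1/4)·2 + (1/2)·11 + (1/8)·12 + (1/8)·6 = 33/4
B: (1/4)·11 + (1/2)·4 + (1/8)·1 + (1/8)·3 = 21/4
C: (1/4)·0 + (1/2)·2 + (1/8)·6 + (1/8)·0 = 7/4
D: (1/4)·9 + (1/2)·12 + (1/8)·2 + (1/8)·10 = 39/4
Highest expected payoff is 39/4, from D.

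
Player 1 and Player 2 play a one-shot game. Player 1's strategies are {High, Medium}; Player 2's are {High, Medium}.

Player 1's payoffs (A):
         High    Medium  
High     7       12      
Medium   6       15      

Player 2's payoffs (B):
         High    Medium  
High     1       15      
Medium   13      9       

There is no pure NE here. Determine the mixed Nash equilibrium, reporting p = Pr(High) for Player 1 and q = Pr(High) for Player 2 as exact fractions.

p = 2/9, q = 3/4

Each player's mixing probability is pinned down by making the *other* player indifferent.
Player 2 indifferent between High and Medium: p·1 + (1−p)·13 = p·15 + (1−p)·9 ⟹ 13 + (-12)p = 9 + 6p ⟹ p = 2/9.
Player 1 indifferent between High and Medium: q·7 + (1−q)·12 = q·6 + (1−q)·15 ⟹ 12 + (-5)q = 15 + (-9)q ⟹ q = 3/4.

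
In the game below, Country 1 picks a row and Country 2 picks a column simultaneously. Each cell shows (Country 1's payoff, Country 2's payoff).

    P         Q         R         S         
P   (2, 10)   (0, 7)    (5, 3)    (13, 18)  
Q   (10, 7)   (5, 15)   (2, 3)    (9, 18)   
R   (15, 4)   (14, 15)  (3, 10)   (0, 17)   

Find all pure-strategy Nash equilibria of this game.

(P, S)

A profile is a Nash equilibrium when each player is best-responding to the other.
Country 1's best responses — vs P: R (payoff 15); vs Q: R (payoff 14); vs R: P (payoff 5); vs S: P (payoff 13).
Country 2's best responses — vs P: S (payoff 18); vs Q: S (payoff 18); vs R: S (payoff 17).
The only mutual best response is (P, S); neither player gains by switching there.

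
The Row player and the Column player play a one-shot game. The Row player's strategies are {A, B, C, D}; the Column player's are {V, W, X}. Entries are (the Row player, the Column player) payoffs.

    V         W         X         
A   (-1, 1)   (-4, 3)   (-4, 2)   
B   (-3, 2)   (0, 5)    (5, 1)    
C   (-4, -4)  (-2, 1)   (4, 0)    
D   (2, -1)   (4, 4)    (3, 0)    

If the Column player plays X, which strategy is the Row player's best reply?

With the Column player fixed at X, the Row player's payoffs are: A → -4, B → 5, C → 4, D → 3.
The maximum is 5, achieved by B.

B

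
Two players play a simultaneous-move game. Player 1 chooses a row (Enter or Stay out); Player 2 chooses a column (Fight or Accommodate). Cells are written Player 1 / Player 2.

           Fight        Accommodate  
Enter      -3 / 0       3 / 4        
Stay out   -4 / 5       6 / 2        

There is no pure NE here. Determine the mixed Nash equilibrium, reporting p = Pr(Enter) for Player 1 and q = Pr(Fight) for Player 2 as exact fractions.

In a mixed NE each player is indifferent between their pure strategies, so the opponent's mix sets the indifference.
Player 2 indifferent between Fight and Accommodate: p·0 + (1−p)·5 = p·4 + (1−p)·2 ⟹ 5 + (-5)p = 2 + 2p ⟹ p = 3/7.
Player 1 indifferent between Enter and Stay out: q·(-3) + (1−q)·3 = q·(-4) + (1−q)·6 ⟹ 3 + (-6)q = 6 + (-10)q ⟹ q = 3/4.

p = 3/7, q = 3/4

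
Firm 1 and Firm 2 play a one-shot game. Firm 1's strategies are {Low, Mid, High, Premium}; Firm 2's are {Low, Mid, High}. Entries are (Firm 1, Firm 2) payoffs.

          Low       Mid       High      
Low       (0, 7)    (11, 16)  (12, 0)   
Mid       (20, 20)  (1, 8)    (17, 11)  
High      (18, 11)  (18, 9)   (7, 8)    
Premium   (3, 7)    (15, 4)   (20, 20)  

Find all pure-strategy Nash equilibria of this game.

(Mid, Low) and (Premium, High)

Check mutual best responses: a cell is a NE iff neither player can gain by unilaterally deviating.
Firm 1's best responses — vs Low: Mid (payoff 20); vs Mid: High (payoff 18); vs High: Premium (payoff 20).
Firm 2's best responses — vs Low: Mid (payoff 16); vs Mid: Low (payoff 20); vs High: Low (payoff 11); vs Premium: High (payoff 20).
Mutual best responses occur at (Mid, Low) and (Premium, High); at each, neither player gains by switching.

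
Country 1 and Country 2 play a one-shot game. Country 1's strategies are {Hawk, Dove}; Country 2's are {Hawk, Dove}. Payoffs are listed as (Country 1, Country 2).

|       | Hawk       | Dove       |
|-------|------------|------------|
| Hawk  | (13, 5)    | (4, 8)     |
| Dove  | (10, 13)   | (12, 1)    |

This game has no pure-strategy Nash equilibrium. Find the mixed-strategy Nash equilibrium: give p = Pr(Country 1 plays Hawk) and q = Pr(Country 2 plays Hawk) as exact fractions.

p = 4/5, q = 8/11

Each player's mixing probability is pinned down by making the *other* player indifferent.
Country 2 indifferent between Hawk and Dove: p·5 + (1−p)·13 = p·8 + (1−p)·1 ⟹ 13 + (-8)p = 1 + 7p ⟹ p = 4/5.
Country 1 indifferent between Hawk and Dove: q·13 + (1−q)·4 = q·10 + (1−q)·12 ⟹ 4 + 9q = 12 + (-2)q ⟹ q = 8/11.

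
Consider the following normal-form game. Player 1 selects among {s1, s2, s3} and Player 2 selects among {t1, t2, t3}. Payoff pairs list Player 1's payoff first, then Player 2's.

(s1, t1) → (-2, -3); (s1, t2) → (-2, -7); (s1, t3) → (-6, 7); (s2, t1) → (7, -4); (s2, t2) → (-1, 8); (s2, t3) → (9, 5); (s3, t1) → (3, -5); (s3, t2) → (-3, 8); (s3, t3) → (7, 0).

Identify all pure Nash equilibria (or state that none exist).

A profile is a Nash equilibrium when each player is best-responding to the other.
Player 1's best responses — vs t1: s2 (payoff 7); vs t2: s2 (payoff -1); vs t3: s2 (payoff 9).
Player 2's best responses — vs s1: t3 (payoff 7); vs s2: t2 (payoff 8); vs s3: t2 (payoff 8).
The only mutual best response is (s2, t2); neither player gains by switching there.

(s2, t2)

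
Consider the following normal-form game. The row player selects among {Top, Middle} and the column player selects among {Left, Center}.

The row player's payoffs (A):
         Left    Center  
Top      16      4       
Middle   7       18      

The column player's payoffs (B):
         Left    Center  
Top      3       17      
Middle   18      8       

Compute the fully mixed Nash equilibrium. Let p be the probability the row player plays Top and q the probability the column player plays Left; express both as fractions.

Each player's mixing probability is pinned down by making the *other* player indifferent.
The column player indifferent between Left and Center: p·3 + (1−p)·18 = p·17 + (1−p)·8 ⟹ 18 + (-15)p = 8 + 9p ⟹ p = 5/12.
The row player indifferent between Top and Middle: q·16 + (1−q)·4 = q·7 + (1−q)·18 ⟹ 4 + 12q = 18 + (-11)q ⟹ q = 14/23.

p = 5/12, q = 14/23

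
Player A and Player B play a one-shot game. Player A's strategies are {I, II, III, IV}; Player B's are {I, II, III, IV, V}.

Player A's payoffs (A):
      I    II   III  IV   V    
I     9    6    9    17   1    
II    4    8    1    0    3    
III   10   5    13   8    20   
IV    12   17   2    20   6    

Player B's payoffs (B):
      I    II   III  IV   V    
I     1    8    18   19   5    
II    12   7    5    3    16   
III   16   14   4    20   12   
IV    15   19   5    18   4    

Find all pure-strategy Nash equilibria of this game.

Check mutual best responses: a cell is a NE iff neither player can gain by unilaterally deviating.
Player A's best responses — vs I: IV (payoff 12); vs II: IV (payoff 17); vs III: III (payoff 13); vs IV: IV (payoff 20); vs V: III (payoff 20).
Player B's best responses — vs I: IV (payoff 19); vs II: V (payoff 16); vs III: IV (payoff 20); vs IV: II (payoff 19).
The only mutual best response is (IV, II); neither player gains by switching there.

(IV, II)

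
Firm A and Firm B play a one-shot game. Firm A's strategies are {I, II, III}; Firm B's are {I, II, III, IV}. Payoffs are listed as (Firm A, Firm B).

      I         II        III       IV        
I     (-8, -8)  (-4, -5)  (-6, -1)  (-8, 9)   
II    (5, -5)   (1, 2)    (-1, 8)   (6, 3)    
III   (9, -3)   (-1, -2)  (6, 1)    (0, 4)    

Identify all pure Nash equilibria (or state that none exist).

There is no pure-strategy Nash equilibrium

Check mutual best responses: a cell is a NE iff neither player can gain by unilaterally deviating.
Firm A's best responses — vs I: III (payoff 9); vs II: II (payoff 1); vs III: III (payoff 6); vs IV: II (payoff 6).
Firm B's best responses — vs I: IV (payoff 9); vs II: III (payoff 8); vs III: IV (payoff 4).
No cell has both players best-responding. For instance, Firm A's best reply to IV is II, but against II Firm B prefers III over IV.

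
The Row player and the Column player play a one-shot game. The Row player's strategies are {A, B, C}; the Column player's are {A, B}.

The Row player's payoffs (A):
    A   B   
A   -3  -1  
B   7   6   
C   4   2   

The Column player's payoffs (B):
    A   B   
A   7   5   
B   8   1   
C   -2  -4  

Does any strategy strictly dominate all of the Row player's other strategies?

Check whether one of the Row player's strategies beats all alternatives regardless of what the opponent does.
B strictly dominates: vs A: 7 > each of {-3, 4}; vs B: 6 > each of {-1, 2}.

B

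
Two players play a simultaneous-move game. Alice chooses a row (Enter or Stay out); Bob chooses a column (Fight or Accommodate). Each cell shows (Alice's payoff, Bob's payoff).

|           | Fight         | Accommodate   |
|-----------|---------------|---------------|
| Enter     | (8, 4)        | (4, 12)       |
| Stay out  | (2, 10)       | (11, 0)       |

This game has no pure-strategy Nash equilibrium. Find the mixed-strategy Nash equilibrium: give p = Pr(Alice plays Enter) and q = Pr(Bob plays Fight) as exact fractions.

p = 5/9, q = 7/13

In a mixed NE each player is indifferent between their pure strategies, so the opponent's mix sets the indifference.
Bob indifferent between Fight and Accommodate: p·4 + (1−p)·10 = p·12 + (1−p)·0 ⟹ 10 + (-6)p = 0 + 12p ⟹ p = 5/9.
Alice indifferent between Enter and Stay out: q·8 + (1−q)·4 = q·2 + (1−q)·11 ⟹ 4 + 4q = 11 + (-9)q ⟹ q = 7/13.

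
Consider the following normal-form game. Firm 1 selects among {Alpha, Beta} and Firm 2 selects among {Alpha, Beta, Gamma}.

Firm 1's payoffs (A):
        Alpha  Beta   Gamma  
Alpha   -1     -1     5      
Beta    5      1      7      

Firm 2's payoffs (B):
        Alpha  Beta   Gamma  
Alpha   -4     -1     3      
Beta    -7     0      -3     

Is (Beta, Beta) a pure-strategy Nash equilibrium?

Holding Firm 2 at Beta: Firm 1 gets 1 from Beta, versus -1 from Alpha. No profitable deviation for Firm 1.
Holding Firm 1 at Beta: Firm 2 gets 0 from Beta, versus -7 from Alpha, -3 from Gamma. No profitable deviation for Firm 2 either.

Yes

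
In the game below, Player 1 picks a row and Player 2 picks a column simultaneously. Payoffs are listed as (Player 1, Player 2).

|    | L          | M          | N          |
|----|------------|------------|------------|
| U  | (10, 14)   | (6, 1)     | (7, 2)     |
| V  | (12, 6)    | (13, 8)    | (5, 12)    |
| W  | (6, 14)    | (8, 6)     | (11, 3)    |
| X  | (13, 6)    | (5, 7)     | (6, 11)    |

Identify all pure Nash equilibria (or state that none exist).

There is no pure-strategy Nash equilibrium

Find each player's best response to every opponent strategy; NE are the intersections.
Player 1's best responses — vs L: X (payoff 13); vs M: V (payoff 13); vs N: W (payoff 11).
Player 2's best responses — vs U: L (payoff 14); vs V: N (payoff 12); vs W: L (payoff 14); vs X: N (payoff 11).
No cell has both players best-responding. For instance, Player 1's best reply to L is X, but against X Player 2 prefers N over L.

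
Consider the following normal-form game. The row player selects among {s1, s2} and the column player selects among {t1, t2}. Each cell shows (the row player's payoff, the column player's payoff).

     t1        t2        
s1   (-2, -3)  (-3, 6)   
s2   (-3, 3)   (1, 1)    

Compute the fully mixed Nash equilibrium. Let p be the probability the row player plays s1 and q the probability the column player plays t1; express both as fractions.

In a mixed NE each player is indifferent between their pure strategies, so the opponent's mix sets the indifference.
The column player indifferent between t1 and t2: p·(-3) + (1−p)·3 = p·6 + (1−p)·1 ⟹ 3 + (-6)p = 1 + 5p ⟹ p = 2/11.
The row player indifferent between s1 and s2: q·(-2) + (1−q)·(-3) = q·(-3) + (1−q)·1 ⟹ (-3) + 1q = 1 + (-4)q ⟹ q = 4/5.

p = 2/11, q = 4/5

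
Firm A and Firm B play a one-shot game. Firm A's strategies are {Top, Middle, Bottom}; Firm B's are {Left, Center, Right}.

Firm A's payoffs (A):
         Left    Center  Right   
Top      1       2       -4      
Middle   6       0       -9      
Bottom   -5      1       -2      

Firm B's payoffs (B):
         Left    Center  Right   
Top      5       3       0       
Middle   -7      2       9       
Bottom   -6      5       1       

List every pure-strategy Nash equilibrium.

A profile is a Nash equilibrium when each player is best-responding to the other.
Firm A's best responses — vs Left: Middle (payoff 6); vs Center: Top (payoff 2); vs Right: Bottom (payoff -2).
Firm B's best responses — vs Top: Left (payoff 5); vs Middle: Right (payoff 9); vs Bottom: Center (payoff 5).
No cell has both players best-responding. For instance, Firm A's best reply to Left is Middle, but against Middle Firm B prefers Right over Left.

None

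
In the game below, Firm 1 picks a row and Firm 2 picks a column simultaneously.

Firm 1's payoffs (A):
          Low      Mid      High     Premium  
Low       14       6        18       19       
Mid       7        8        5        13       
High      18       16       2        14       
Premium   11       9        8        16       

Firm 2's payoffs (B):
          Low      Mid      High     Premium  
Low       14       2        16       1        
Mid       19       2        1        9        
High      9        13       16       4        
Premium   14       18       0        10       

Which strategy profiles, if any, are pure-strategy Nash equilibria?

Check mutual best responses: a cell is a NE iff neither player can gain by unilaterally deviating.
Firm 1's best responses — vs Low: High (payoff 18); vs Mid: High (payoff 16); vs High: Low (payoff 18); vs Premium: Low (payoff 19).
Firm 2's best responses — vs Low: High (payoff 16); vs Mid: Low (payoff 19); vs High: High (payoff 16); vs Premium: Mid (payoff 18).
The only mutual best response is (Low, High); neither player gains by switching there.

(Low, High)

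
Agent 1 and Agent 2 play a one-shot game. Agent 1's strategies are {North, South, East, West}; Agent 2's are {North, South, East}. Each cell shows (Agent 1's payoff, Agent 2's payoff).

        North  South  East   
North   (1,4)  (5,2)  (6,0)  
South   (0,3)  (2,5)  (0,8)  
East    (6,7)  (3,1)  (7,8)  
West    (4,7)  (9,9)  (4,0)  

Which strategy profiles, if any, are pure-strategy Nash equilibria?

(East, East) and (West, South)

Find each player's best response to every opponent strategy; NE are the intersections.
Agent 1's best responses — vs North: East (payoff 6); vs South: West (payoff 9); vs East: East (payoff 7).
Agent 2's best responses — vs North: North (payoff 4); vs South: East (payoff 8); vs East: East (payoff 8); vs West: South (payoff 9).
Mutual best responses occur at (East, East) and (West, South); at each, neither player gains by switching.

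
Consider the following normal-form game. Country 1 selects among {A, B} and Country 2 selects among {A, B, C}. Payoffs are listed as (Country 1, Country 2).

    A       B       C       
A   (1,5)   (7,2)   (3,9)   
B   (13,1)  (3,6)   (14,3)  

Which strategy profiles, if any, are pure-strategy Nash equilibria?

Find each player's best response to every opponent strategy; NE are the intersections.
Country 1's best responses — vs A: B (payoff 13); vs B: A (payoff 7); vs C: B (payoff 14).
Country 2's best responses — vs A: C (payoff 9); vs B: B (payoff 6).
No cell has both players best-responding. For instance, Country 1's best reply to C is B, but against B Country 2 prefers B over C.

No pure-strategy Nash equilibrium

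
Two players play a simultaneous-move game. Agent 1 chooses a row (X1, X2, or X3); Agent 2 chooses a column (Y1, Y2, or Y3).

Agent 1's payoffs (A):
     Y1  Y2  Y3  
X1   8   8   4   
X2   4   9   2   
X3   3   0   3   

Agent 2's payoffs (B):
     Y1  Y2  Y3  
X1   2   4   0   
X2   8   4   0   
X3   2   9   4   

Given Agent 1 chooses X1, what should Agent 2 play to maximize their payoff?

Y2

With Agent 1 fixed at X1, Agent 2's payoffs are: Y1 → 2, Y2 → 4, Y3 → 0.
The maximum is 4, achieved by Y2.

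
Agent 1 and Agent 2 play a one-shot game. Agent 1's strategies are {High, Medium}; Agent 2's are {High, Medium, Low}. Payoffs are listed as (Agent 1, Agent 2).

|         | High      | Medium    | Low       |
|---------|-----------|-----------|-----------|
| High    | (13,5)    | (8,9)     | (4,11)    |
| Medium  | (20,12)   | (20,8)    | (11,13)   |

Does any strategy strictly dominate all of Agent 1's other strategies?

Medium

A strategy is strictly dominant if it gives Agent 1 a strictly higher payoff than every other strategy, against every choice by the opponent.
Medium strictly dominates: vs High: 20 > 13; vs Medium: 20 > 8; vs Low: 11 > 4.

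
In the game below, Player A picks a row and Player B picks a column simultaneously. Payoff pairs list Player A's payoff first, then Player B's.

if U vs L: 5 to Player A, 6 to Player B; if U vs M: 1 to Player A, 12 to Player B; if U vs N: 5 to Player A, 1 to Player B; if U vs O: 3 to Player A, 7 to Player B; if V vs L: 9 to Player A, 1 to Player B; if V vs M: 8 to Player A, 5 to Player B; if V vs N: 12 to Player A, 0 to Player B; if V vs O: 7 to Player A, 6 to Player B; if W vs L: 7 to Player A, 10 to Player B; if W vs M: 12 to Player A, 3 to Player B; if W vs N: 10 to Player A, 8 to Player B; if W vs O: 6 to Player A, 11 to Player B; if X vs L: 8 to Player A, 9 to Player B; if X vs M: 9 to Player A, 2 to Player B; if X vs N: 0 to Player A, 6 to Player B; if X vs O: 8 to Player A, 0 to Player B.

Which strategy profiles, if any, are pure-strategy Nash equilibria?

Find each player's best response to every opponent strategy; NE are the intersections.
Player A's best responses — vs L: V (payoff 9); vs M: W (payoff 12); vs N: V (payoff 12); vs O: X (payoff 8).
Player B's best responses — vs U: M (payoff 12); vs V: O (payoff 6); vs W: O (payoff 11); vs X: L (payoff 9).
No cell has both players best-responding. For instance, Player A's best reply to M is W, but against W Player B prefers O over M.

There is no pure-strategy Nash equilibrium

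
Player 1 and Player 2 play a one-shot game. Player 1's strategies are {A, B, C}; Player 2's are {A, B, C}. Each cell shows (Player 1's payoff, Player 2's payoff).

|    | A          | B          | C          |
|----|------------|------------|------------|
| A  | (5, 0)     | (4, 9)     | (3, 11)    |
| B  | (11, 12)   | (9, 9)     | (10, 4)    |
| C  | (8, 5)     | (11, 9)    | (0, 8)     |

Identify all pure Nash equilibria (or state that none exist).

Find each player's best response to every opponent strategy; NE are the intersections.
Player 1's best responses — vs A: B (payoff 11); vs B: C (payoff 11); vs C: B (payoff 10).
Player 2's best responses — vs A: C (payoff 11); vs B: A (payoff 12); vs C: B (payoff 9).
Mutual best responses occur at (B, A) and (C, B); at each, neither player gains by switching.

(B, A) and (C, B)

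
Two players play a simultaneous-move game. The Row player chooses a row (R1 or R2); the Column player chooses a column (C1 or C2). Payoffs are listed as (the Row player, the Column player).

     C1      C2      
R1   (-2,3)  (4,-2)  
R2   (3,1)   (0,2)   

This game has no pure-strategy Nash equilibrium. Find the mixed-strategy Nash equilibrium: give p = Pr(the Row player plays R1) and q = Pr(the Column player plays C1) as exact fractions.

Each player's mixing probability is pinned down by making the *other* player indifferent.
The Column player indifferent between C1 and C2: p·3 + (1−p)·1 = p·(-2) + (1−p)·2 ⟹ 1 + 2p = 2 + (-4)p ⟹ p = 1/6.
The Row player indifferent between R1 and R2: q·(-2) + (1−q)·4 = q·3 + (1−q)·0 ⟹ 4 + (-6)q = 0 + 3q ⟹ q = 4/9.

p = 1/6, q = 4/9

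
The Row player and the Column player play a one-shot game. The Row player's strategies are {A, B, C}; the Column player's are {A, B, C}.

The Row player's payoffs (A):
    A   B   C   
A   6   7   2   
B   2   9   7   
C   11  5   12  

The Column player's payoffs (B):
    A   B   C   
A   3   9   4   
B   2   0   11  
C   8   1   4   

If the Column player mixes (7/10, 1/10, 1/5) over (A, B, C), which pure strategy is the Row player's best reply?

C

Compute the Row player's expected payoff from each pure strategy against the given mix.
A: (7/10)·6 + (1/10)·7 + (1/5)·2 = 53/10
B: (7/10)·2 + (1/10)·9 + (1/5)·7 = 37/10
C: (7/10)·11 + (1/10)·5 + (1/5)·12 = 53/5
Highest expected payoff is 53/5, from C.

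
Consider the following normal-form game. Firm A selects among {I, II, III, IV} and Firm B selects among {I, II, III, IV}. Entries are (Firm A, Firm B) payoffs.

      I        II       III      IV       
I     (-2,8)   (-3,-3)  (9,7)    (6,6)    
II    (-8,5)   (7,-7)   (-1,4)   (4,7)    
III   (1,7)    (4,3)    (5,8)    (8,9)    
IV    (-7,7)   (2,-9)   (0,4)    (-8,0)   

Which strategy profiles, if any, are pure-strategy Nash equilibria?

A profile is a Nash equilibrium when each player is best-responding to the other.
Firm A's best responses — vs I: III (payoff 1); vs II: II (payoff 7); vs III: I (payoff 9); vs IV: III (payoff 8).
Firm B's best responses — vs I: I (payoff 8); vs II: IV (payoff 7); vs III: IV (payoff 9); vs IV: I (payoff 7).
The only mutual best response is (III, IV); neither player gains by switching there.

(III, IV)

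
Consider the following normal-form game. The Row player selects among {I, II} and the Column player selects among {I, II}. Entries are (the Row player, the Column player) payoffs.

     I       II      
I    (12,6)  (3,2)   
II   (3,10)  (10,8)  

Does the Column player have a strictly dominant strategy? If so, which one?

A strategy is strictly dominant if it gives the Column player a strictly higher payoff than every other strategy, against every choice by the opponent.
I strictly dominates: vs I: 6 > 2; vs II: 10 > 8.

I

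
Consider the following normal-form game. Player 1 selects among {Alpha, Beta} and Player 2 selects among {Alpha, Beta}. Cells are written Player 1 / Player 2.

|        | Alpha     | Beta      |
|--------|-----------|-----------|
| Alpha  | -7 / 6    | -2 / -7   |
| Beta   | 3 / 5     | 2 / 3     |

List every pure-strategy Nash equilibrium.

(Beta, Alpha)

A profile is a Nash equilibrium when each player is best-responding to the other.
Player 1's best responses — vs Alpha: Beta (payoff 3); vs Beta: Beta (payoff 2).
Player 2's best responses — vs Alpha: Alpha (payoff 6); vs Beta: Alpha (payoff 5).
The only mutual best response is (Beta, Alpha); neither player gains by switching there.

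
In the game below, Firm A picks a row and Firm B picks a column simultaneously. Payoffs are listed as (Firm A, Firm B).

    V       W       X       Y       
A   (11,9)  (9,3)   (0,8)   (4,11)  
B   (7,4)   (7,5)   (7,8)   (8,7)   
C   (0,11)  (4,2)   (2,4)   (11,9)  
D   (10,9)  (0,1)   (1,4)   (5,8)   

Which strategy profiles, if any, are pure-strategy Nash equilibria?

Check mutual best responses: a cell is a NE iff neither player can gain by unilaterally deviating.
Firm A's best responses — vs V: A (payoff 11); vs W: A (payoff 9); vs X: B (payoff 7); vs Y: C (payoff 11).
Firm B's best responses — vs A: Y (payoff 11); vs B: X (payoff 8); vs C: V (payoff 11); vs D: V (payoff 9).
The only mutual best response is (B, X); neither player gains by switching there.

(B, X)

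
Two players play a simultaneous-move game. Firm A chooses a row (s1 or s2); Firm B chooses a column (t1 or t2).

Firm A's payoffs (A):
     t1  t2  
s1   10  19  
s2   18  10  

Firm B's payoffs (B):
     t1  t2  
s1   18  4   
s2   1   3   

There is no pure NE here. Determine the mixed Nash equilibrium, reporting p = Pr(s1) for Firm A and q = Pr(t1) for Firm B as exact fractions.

Each player's mixing probability is pinned down by making the *other* player indifferent.
Firm B indifferent between t1 and t2: p·18 + (1−p)·1 = p·4 + (1−p)·3 ⟹ 1 + 17p = 3 + 1p ⟹ p = 1/8.
Firm A indifferent between s1 and s2: q·10 + (1−q)·19 = q·18 + (1−q)·10 ⟹ 19 + (-9)q = 10 + 8q ⟹ q = 9/17.

p = 1/8, q = 9/17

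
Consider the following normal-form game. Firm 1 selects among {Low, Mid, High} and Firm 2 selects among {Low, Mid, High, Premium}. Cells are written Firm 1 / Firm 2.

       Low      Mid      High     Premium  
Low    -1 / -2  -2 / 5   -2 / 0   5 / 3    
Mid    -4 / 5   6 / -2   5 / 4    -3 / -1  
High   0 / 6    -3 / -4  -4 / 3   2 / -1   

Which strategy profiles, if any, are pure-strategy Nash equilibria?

Find each player's best response to every opponent strategy; NE are the intersections.
Firm 1's best responses — vs Low: High (payoff 0); vs Mid: Mid (payoff 6); vs High: Mid (payoff 5); vs Premium: Low (payoff 5).
Firm 2's best responses — vs Low: Mid (payoff 5); vs Mid: Low (payoff 5); vs High: Low (payoff 6).
The only mutual best response is (High, Low); neither player gains by switching there.

(High, Low)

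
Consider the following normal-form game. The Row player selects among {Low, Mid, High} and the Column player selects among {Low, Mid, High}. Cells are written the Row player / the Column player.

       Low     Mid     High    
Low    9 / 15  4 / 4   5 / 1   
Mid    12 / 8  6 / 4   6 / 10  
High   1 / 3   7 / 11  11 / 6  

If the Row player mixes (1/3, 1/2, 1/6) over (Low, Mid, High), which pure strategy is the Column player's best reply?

Low

The Column player's best reply maximizes expected payoff against the mix.
Low: (1/3)·15 + (1/2)·8 + (1/6)·3 = 19/2
Mid: (1/3)·4 + (1/2)·4 + (1/6)·11 = 31/6
High: (1/3)·1 + (1/2)·10 + (1/6)·6 = 19/3
Highest expected payoff is 19/2, from Low.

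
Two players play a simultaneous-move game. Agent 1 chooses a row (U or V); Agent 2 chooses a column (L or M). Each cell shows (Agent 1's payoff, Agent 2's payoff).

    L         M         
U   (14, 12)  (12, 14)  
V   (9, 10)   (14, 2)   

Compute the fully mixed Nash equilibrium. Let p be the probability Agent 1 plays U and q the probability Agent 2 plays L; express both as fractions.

p = 4/5, q = 2/7

In a mixed NE each player is indifferent between their pure strategies, so the opponent's mix sets the indifference.
Agent 2 indifferent between L and M: p·12 + (1−p)·10 = p·14 + (1−p)·2 ⟹ 10 + 2p = 2 + 12p ⟹ p = 4/5.
Agent 1 indifferent between U and V: q·14 + (1−q)·12 = q·9 + (1−q)·14 ⟹ 12 + 2q = 14 + (-5)q ⟹ q = 2/7.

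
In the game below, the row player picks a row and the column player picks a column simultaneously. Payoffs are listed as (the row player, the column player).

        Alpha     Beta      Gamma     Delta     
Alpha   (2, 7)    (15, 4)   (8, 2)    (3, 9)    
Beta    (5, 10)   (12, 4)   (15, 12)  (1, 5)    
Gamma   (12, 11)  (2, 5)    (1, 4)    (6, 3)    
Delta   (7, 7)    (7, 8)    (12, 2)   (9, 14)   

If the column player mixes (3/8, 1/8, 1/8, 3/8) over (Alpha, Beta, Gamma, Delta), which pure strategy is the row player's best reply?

Delta

The row player's best reply maximizes expected payoff against the mix.
Alpha: (3/8)·2 + (1/8)·15 + (1/8)·8 + (3/8)·3 = 19/4
Beta: (3/8)·5 + (1/8)·12 + (1/8)·15 + (3/8)·1 = 45/8
Gamma: (3/8)·12 + (1/8)·2 + (1/8)·1 + (3/8)·6 = 57/8
Delta: (3/8)·7 + (1/8)·7 + (1/8)·12 + (3/8)·9 = 67/8
Highest expected payoff is 67/8, from Delta.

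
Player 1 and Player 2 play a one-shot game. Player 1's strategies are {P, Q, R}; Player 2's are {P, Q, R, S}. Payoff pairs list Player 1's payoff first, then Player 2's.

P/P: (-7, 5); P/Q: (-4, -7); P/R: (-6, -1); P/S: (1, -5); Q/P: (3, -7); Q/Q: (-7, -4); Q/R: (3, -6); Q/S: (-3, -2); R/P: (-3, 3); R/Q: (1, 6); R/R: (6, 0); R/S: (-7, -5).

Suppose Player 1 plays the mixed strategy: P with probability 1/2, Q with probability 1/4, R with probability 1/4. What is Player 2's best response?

Player 2's best reply maximizes expected payoff against the mix.
P: (1/2)·5 + (1/4)·(-7) + (1/4)·3 = 3/2
Q: (1/2)·(-7) + (1/4)·(-4) + (1/4)·6 = -3
R: (1/2)·(-1) + (1/4)·(-6) + (1/4)·0 = -2
S: (1/2)·(-5) + (1/4)·(-2) + (1/4)·(-5) = -17/4
Highest expected payoff is 3/2, from P.

P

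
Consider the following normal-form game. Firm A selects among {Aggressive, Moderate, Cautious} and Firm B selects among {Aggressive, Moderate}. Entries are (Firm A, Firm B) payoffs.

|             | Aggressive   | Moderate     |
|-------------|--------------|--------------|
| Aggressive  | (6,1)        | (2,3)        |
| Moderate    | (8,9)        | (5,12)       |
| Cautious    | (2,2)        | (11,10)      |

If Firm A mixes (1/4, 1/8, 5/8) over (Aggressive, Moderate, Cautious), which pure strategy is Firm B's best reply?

Moderate

Firm B's best reply maximizes expected payoff against the mix.
Aggressive: (1/4)·1 + (1/8)·9 + (5/8)·2 = 21/8
Moderate: (1/4)·3 + (1/8)·12 + (5/8)·10 = 17/2
Highest expected payoff is 17/2, from Moderate.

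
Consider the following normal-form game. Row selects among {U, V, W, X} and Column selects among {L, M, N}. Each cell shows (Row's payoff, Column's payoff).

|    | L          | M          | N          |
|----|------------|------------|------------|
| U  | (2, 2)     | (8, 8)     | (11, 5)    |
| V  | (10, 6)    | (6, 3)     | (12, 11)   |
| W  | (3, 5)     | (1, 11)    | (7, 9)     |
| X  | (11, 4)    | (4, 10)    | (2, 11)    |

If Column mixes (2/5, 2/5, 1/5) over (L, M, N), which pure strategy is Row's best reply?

V

Row's best reply maximizes expected payoff against the mix.
U: (2/5)·2 + (2/5)·8 + (1/5)·11 = 31/5
V: (2/5)·10 + (2/5)·6 + (1/5)·12 = 44/5
W: (2/5)·3 + (2/5)·1 + (1/5)·7 = 3
X: (2/5)·11 + (2/5)·4 + (1/5)·2 = 32/5
Highest expected payoff is 44/5, from V.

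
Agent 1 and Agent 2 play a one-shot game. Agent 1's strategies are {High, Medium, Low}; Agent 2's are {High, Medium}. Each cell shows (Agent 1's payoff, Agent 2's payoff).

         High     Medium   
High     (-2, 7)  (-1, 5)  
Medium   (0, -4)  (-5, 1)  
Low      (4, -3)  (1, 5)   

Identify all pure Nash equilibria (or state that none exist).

(Low, Medium)

A profile is a Nash equilibrium when each player is best-responding to the other.
Agent 1's best responses — vs High: Low (payoff 4); vs Medium: Low (payoff 1).
Agent 2's best responses — vs High: High (payoff 7); vs Medium: Medium (payoff 1); vs Low: Medium (payoff 5).
The only mutual best response is (Low, Medium); neither player gains by switching there.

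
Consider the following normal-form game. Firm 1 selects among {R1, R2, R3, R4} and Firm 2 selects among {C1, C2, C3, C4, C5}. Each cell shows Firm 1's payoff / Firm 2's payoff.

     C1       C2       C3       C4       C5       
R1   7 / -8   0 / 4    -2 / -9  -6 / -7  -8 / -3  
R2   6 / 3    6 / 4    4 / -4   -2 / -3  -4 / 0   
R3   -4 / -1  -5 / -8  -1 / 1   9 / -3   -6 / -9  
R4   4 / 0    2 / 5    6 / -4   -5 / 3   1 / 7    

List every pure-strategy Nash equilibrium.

(R2, C2) and (R4, C5)

Find each player's best response to every opponent strategy; NE are the intersections.
Firm 1's best responses — vs C1: R1 (payoff 7); vs C2: R2 (payoff 6); vs C3: R4 (payoff 6); vs C4: R3 (payoff 9); vs C5: R4 (payoff 1).
Firm 2's best responses — vs R1: C2 (payoff 4); vs R2: C2 (payoff 4); vs R3: C3 (payoff 1); vs R4: C5 (payoff 7).
Mutual best responses occur at (R2, C2) and (R4, C5); at each, neither player gains by switching.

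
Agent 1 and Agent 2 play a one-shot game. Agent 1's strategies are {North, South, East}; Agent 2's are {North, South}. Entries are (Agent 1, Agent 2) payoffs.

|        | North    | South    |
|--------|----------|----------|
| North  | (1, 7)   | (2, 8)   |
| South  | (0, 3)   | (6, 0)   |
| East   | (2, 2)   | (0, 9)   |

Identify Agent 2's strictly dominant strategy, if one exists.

Check whether one of Agent 2's strategies beats all alternatives regardless of what the opponent does.
North is not dominant: against North, South gives 8 > 7.
South is not dominant: against South, North gives 3 > 0.
No single strategy is best against every opponent action.

None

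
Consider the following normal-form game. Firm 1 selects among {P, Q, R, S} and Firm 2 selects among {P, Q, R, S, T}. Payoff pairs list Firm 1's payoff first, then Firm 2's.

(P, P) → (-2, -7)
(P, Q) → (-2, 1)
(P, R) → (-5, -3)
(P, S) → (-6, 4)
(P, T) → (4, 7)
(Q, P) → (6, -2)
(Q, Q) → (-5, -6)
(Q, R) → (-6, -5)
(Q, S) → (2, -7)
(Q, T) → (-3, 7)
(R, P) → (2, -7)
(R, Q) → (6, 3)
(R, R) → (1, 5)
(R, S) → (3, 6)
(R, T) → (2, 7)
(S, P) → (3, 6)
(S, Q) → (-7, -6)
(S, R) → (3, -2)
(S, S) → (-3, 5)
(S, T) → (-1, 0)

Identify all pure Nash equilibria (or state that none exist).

(P, T)

Find each player's best response to every opponent strategy; NE are the intersections.
Firm 1's best responses — vs P: Q (payoff 6); vs Q: R (payoff 6); vs R: S (payoff 3); vs S: R (payoff 3); vs T: P (payoff 4).
Firm 2's best responses — vs P: T (payoff 7); vs Q: T (payoff 7); vs R: T (payoff 7); vs S: P (payoff 6).
The only mutual best response is (P, T); neither player gains by switching there.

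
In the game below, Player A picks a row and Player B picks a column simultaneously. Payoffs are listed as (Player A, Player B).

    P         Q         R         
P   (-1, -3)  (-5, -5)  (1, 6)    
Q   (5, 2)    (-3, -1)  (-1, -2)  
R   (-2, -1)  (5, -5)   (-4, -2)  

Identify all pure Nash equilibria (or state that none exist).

Find each player's best response to every opponent strategy; NE are the intersections.
Player A's best responses — vs P: Q (payoff 5); vs Q: R (payoff 5); vs R: P (payoff 1).
Player B's best responses — vs P: R (payoff 6); vs Q: P (payoff 2); vs R: P (payoff -1).
Mutual best responses occur at (P, R) and (Q, P); at each, neither player gains by switching.

(P, R) and (Q, P)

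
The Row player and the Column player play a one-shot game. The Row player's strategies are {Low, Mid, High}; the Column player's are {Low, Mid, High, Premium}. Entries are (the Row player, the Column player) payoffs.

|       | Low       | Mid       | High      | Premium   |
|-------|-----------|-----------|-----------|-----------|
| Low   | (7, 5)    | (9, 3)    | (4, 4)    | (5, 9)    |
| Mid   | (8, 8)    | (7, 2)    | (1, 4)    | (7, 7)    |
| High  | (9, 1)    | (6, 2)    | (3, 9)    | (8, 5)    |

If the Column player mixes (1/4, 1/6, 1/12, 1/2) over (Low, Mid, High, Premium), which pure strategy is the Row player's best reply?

The Row player's best reply maximizes expected payoff against the mix.
Low: (1/4)·7 + (1/6)·9 + (1/12)·4 + (1/2)·5 = 73/12
Mid: (1/4)·8 + (1/6)·7 + (1/12)·1 + (1/2)·7 = 27/4
High: (1/4)·9 + (1/6)·6 + (1/12)·3 + (1/2)·8 = 15/2
Highest expected payoff is 15/2, from High.

High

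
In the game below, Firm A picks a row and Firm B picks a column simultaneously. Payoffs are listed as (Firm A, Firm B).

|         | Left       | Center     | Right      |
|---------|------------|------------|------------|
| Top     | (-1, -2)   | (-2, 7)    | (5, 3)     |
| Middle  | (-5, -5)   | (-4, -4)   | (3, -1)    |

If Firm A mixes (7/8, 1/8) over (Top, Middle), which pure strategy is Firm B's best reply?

Center

Compute Firm B's expected payoff from each pure strategy against the given mix.
Left: (7/8)·(-2) + (1/8)·(-5) = -19/8
Center: (7/8)·7 + (1/8)·(-4) = 45/8
Right: (7/8)·3 + (1/8)·(-1) = 5/2
Highest expected payoff is 45/8, from Center.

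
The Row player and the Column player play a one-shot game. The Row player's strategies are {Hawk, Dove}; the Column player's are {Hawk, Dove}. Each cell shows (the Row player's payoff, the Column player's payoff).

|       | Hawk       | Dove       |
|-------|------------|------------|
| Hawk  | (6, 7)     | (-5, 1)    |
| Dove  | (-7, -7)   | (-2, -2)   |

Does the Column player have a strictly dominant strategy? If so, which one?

Check whether one of the Column player's strategies beats all alternatives regardless of what the opponent does.
Hawk is not dominant: against Dove, Dove gives -2 > -7.
Dove is not dominant: against Hawk, Hawk gives 7 > 1.
No single strategy is best against every opponent action.

No strictly dominant strategy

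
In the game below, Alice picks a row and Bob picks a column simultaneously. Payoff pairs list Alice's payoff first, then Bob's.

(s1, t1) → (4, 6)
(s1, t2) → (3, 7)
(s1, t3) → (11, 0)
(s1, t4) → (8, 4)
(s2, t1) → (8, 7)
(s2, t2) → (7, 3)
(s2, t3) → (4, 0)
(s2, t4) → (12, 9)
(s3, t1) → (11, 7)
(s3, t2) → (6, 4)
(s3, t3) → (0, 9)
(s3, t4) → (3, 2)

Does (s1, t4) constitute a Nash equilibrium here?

Holding Bob at t4: Alice gets 8 from s1 but could get 12 by switching to s2. Alice has a profitable deviation.

No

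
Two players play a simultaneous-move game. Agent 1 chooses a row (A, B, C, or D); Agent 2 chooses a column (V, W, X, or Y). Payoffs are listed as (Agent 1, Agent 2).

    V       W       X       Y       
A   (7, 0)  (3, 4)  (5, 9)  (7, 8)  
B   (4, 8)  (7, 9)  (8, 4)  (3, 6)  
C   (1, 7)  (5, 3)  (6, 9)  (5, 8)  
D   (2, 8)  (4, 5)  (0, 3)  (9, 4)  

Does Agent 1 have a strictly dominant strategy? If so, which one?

No strictly dominant strategy

Check whether one of Agent 1's strategies beats all alternatives regardless of what the opponent does.
A is not dominant: against W, B gives 7 > 3.
B is not dominant: against V, A gives 7 > 4.
C is not dominant: against V, A gives 7 > 1.
D is not dominant: against V, A gives 7 > 2.
No single strategy is best against every opponent action.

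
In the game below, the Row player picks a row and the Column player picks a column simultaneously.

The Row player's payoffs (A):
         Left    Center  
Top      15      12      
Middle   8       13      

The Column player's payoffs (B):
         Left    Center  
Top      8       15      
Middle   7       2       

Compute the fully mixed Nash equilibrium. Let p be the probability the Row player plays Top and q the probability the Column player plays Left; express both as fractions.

p = 5/12, q = 1/8

In a mixed NE each player is indifferent between their pure strategies, so the opponent's mix sets the indifference.
The Column player indifferent between Left and Center: p·8 + (1−p)·7 = p·15 + (1−p)·2 ⟹ 7 + 1p = 2 + 13p ⟹ p = 5/12.
The Row player indifferent between Top and Middle: q·15 + (1−q)·12 = q·8 + (1−q)·13 ⟹ 12 + 3q = 13 + (-5)q ⟹ q = 1/8.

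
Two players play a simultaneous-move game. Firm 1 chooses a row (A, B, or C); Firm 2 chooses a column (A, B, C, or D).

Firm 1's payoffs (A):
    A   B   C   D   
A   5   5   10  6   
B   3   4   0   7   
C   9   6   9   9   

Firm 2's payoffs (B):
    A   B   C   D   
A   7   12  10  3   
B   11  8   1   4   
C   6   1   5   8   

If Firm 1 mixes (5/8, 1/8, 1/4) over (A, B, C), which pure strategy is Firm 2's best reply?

Compute Firm 2's expected payoff from each pure strategy against the given mix.
A: (5/8)·7 + (1/8)·11 + (1/4)·6 = 29/4
B: (5/8)·12 + (1/8)·8 + (1/4)·1 = 35/4
C: (5/8)·10 + (1/8)·1 + (1/4)·5 = 61/8
D: (5/8)·3 + (1/8)·4 + (1/4)·8 = 35/8
Highest expected payoff is 35/4, from B.

B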